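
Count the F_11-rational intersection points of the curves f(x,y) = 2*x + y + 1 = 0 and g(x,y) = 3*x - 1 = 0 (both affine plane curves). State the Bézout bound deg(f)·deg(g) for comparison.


Common zeros: {(4, 2)}; count = 1; Bézout bound = 1.

deg(f) = 1, deg(g) = 1, so Bézout bound = 1.
Scan x ∈ F_11. For each x, list the y ∈ F_11 with f(x, y) ≡ 0 and those with g(x, y) ≡ 0 (mod 11); the common zeros in that column are the intersection.
  x = 0: f ≡ 0 at y ∈ {10}; g ≡ 0 at y ∈ ∅; common: ∅.
  x = 1: f ≡ 0 at y ∈ {8}; g ≡ 0 at y ∈ ∅; common: ∅.
  x = 2: f ≡ 0 at y ∈ {6}; g ≡ 0 at y ∈ ∅; common: ∅.
  x = 3: f ≡ 0 at y ∈ {4}; g ≡ 0 at y ∈ ∅; common: ∅.
  x = 4: f ≡ 0 at y ∈ {2}; g ≡ 0 at y ∈ {0, 1, 2, 3, 4, 5, 6, 7, 8, 9, 10}; common: {2}.
  x = 5: f ≡ 0 at y ∈ {0}; g ≡ 0 at y ∈ ∅; common: ∅.
  x = 6: f ≡ 0 at y ∈ {9}; g ≡ 0 at y ∈ ∅; common: ∅.
  x = 7: f ≡ 0 at y ∈ {7}; g ≡ 0 at y ∈ ∅; common: ∅.
  x = 8: f ≡ 0 at y ∈ {5}; g ≡ 0 at y ∈ ∅; common: ∅.
  x = 9: f ≡ 0 at y ∈ {3}; g ≡ 0 at y ∈ ∅; common: ∅.
  x = 10: f ≡ 0 at y ∈ {1}; g ≡ 0 at y ∈ ∅; common: ∅.
Collecting: common zeros = {(4, 2)}, so the count is 1.
Comparison with the Bézout bound: 1 ≤ 1 = deg(f)·deg(g), as expected for curves with no common component (the bound is attained).


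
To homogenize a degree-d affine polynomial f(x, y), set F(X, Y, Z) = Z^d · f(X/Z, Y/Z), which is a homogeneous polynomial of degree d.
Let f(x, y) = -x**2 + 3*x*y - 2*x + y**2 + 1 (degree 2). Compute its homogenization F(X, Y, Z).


F(X, Y, Z) = -X**2 + 3*X*Y - 2*X*Z + Y**2 + Z**2

deg(f) = 2.
Substitute x = X/Z, y = Y/Z into f, then multiply by Z^2.
  monomial -1·x^2·y^0 ↦ -1·X^2·Y^0·Z^0.
  monomial 3·x^1·y^1 ↦ 3·X^1·Y^1·Z^0.
  monomial -2·x^1·y^0 ↦ -2·X^1·Y^0·Z^1.
  monomial 1·x^0·y^2 ↦ 1·X^0·Y^2·Z^0.
  monomial 1·x^0·y^0 ↦ 1·X^0·Y^0·Z^2.
Collecting: F(X, Y, Z) = -X**2 + 3*X*Y - 2*X*Z + Y**2 + Z**2.


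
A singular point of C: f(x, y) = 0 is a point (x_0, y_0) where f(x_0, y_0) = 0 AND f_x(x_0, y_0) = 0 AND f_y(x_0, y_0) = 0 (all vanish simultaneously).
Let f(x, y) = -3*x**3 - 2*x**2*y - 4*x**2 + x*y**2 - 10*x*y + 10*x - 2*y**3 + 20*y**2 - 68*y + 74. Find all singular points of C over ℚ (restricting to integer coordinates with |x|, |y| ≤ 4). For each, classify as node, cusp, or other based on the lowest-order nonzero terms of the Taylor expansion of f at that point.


Singular points: {(-1, 3)}; classification: node.

Compute partial derivatives:
  f_x = -9*x**2 - 4*x*y - 8*x + y**2 - 10*y + 10.
  f_y = -2*x**2 + 2*x*y - 10*x - 6*y**2 + 40*y - 68.
Scan x_0 ∈ {−4, ..., 4}. For each x_0, f_y(x_0, y) is a polynomial in y; find its integer roots y ∈ {−4, ..., 4}, then test f_x and f at those candidates.
  x = -4: f_y(-4, y) = -6*y**2 + 32*y - 60; no integer root y with |y| ≤ 4.
  x = -3: f_y(-3, y) = -6*y**2 + 34*y - 56; no integer root y with |y| ≤ 4.
  x = -2: f_y(-2, y) = -6*y**2 + 36*y - 56; no integer root y with |y| ≤ 4.
  x = -1: f_y(-1, y) = -6*y**2 + 38*y - 60; vanishes at y ∈ {3}. (-1, 3): f_x = 0, f = 0 — SINGULAR.
  x = 0: f_y(0, y) = -6*y**2 + 40*y - 68; no integer root y with |y| ≤ 4.
  x = 1: f_y(1, y) = -6*y**2 + 42*y - 80; no integer root y with |y| ≤ 4.
  x = 2: f_y(2, y) = -6*y**2 + 44*y - 96; no integer root y with |y| ≤ 4.
  x = 3: f_y(3, y) = -6*y**2 + 46*y - 116; no integer root y with |y| ≤ 4.
  x = 4: f_y(4, y) = -6*y**2 + 48*y - 140; no integer root y with |y| ≤ 4.
Only singular point on the grid: (-1, 3).
Classify: substitute x = -1 + u, y = 3 + v and expand: f = -3*u**3 - 2*u**2*v - u**2 + u*v**2 - 2*v**3 + v**2.
No constant or linear terms (consistent with a singular point). Quadratic part: -u**2 + v**2. Cubic part: -3*u**3 - 2*u**2*v + u*v**2 - 2*v**3.
The quadratic part v**2 - u**2 = (v − u)(v + u) splits into two distinct linear factors, so there are two distinct tangent lines y − 3 = ±(x − -1) — this is a node (ordinary double point).
Classification: node.


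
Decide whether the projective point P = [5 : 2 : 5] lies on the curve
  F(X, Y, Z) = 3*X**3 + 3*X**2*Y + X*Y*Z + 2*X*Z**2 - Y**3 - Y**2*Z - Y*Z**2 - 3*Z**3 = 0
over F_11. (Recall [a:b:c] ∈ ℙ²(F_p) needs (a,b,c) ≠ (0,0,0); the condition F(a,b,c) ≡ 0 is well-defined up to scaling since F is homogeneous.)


F(5,2,5) ≡ 9 (mod 11); P is NOT on the curve.

Evaluate F(5, 2, 5) term-by-term (mod 11).
  3*X**3 ↦ 3·125·1·1 = 375
  3*X**2*Y ↦ 3·25·2·1 = 150
  X*Y*Z ↦ 1·5·2·5 = 50
  2*X*Z**2 ↦ 2·5·1·25 = 250
  -Y**3 ↦ -1·1·8·1 = -8
  -Y**2*Z ↦ -1·1·4·5 = -20
  -Y*Z**2 ↦ -1·1·2·25 = -50
  -3*Z**3 ↦ -3·1·1·125 = -375
Sum: F(5, 2, 5) = (375) + (150) + (50) + (250) + (-8) + (-20) + (-50) + (-375) = 372.
Reducing mod 11: 372 ≡ 9 (mod 11).
Since F(a, b, c) ≡ 9 ≠ 0 (mod 11), P does NOT lie on the curve.


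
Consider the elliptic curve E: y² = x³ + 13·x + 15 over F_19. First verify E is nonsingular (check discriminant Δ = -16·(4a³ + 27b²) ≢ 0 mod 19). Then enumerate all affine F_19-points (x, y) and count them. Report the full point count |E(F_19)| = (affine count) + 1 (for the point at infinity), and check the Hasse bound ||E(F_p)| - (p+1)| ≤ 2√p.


Affine points = {(2, 7), (2, 12), (3, 9), (3, 10), (4, 6), (4, 13), (6, 9), (6, 10), (8, 2), (8, 17), (9, 5), (9, 14), (10, 9), (10, 10), (11, 8), (11, 11), (13, 5), (13, 14), (16, 5), (16, 14), (17, 0), (18, 1), (18, 18)}; affine count = 23; |E(F_19)| = 24.

Discriminant check: Δ ∝ 4a³ + 27b² = 4·13³ + 27·15² = 4·2197 + 27·225 ≡ 5 (mod 19). Nonzero ⇒ E is nonsingular.
For each x ∈ F_19, compute rhs = x³ + 13·x + 15 mod 19, then count y ∈ F_19 with y² ≡ rhs.
  x = 0: rhs = 15, matching y values: none (0 points).
  x = 1: rhs = 10, matching y values: none (0 points).
  x = 2: rhs = 11, matching y values: 7, 12 (2 points).
  x = 3: rhs = 5, matching y values: 9, 10 (2 points).
  x = 4: rhs = 17, matching y values: 6, 13 (2 points).
  x = 5: rhs = 15, matching y values: none (0 points).
  x = 6: rhs = 5, matching y values: 9, 10 (2 points).
  x = 7: rhs = 12, matching y values: none (0 points).
  x = 8: rhs = 4, matching y values: 2, 17 (2 points).
  x = 9: rhs = 6, matching y values: 5, 14 (2 points).
  x = 10: rhs = 5, matching y values: 9, 10 (2 points).
  x = 11: rhs = 7, matching y values: 8, 11 (2 points).
  x = 12: rhs = 18, matching y values: none (0 points).
  x = 13: rhs = 6, matching y values: 5, 14 (2 points).
  x = 14: rhs = 15, matching y values: none (0 points).
  x = 15: rhs = 13, matching y values: none (0 points).
  x = 16: rhs = 6, matching y values: 5, 14 (2 points).
  x = 17: rhs = 0, matching y values: 0 (1 points).
  x = 18: rhs = 1, matching y values: 1, 18 (2 points).
Total affine count: 23.
Full point count |E(F_19)| = 23 + 1 = 24.
Hasse bound: |24 − (19+1)| = |4| = 4 ≤ 2√19 ≈ 8.7178 ✓.


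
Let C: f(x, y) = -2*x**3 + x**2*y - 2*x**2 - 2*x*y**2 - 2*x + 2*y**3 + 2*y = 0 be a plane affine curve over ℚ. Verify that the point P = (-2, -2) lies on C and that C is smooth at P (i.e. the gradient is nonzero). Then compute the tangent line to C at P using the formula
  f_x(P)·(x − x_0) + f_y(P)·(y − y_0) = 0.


Tangent line at P: -18*x + 14*y - 8 = 0.

Step 1: f(-2, -2) = 0, so P lies on C.
Step 2: partial derivatives
  f_x(x, y) = -6*x**2 + 2*x*y - 4*x - 2*y**2 - 2, f_y(x, y) = x**2 - 4*x*y + 6*y**2 + 2.
  f_x(P) = -18, f_y(P) = 14 (gradient nonzero, so P is smooth).
Step 3: tangent line at P: -18·(x − -2) + 14·(y − -2) = 0.
Expanding: -18*x + 14*y - 8 = 0.


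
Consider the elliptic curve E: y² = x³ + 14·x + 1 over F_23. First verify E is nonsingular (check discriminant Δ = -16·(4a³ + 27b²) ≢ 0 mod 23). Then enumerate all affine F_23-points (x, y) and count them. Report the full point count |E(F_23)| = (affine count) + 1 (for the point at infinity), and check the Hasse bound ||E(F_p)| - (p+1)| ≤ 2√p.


Affine points = {(0, 1), (0, 22), (1, 4), (1, 19), (3, 1), (3, 22), (4, 11), (4, 12), (5, 9), (5, 14), (6, 5), (6, 18), (8, 2), (8, 21), (17, 0), (18, 6), (18, 17), (20, 1), (20, 22), (22, 3), (22, 20)}; affine count = 21; |E(F_23)| = 22.

Discriminant check: Δ ∝ 4a³ + 27b² = 4·14³ + 27·1² = 4·2744 + 27·1 ≡ 9 (mod 23). Nonzero ⇒ E is nonsingular.
For each x ∈ F_23, compute rhs = x³ + 14·x + 1 mod 23, then count y ∈ F_23 with y² ≡ rhs.
  x = 0: rhs = 1, matching y values: 1, 22 (2 points).
  x = 1: rhs = 16, matching y values: 4, 19 (2 points).
  x = 2: rhs = 14, matching y values: none (0 points).
  x = 3: rhs = 1, matching y values: 1, 22 (2 points).
  x = 4: rhs = 6, matching y values: 11, 12 (2 points).
  x = 5: rhs = 12, matching y values: 9, 14 (2 points).
  x = 6: rhs = 2, matching y values: 5, 18 (2 points).
  x = 7: rhs = 5, matching y values: none (0 points).
  x = 8: rhs = 4, matching y values: 2, 21 (2 points).
  x = 9: rhs = 5, matching y values: none (0 points).
  x = 10: rhs = 14, matching y values: none (0 points).
  x = 11: rhs = 14, matching y values: none (0 points).
  x = 12: rhs = 11, matching y values: none (0 points).
  x = 13: rhs = 11, matching y values: none (0 points).
  x = 14: rhs = 20, matching y values: none (0 points).
  x = 15: rhs = 21, matching y values: none (0 points).
  x = 16: rhs = 20, matching y values: none (0 points).
  x = 17: rhs = 0, matching y values: 0 (1 points).
  x = 18: rhs = 13, matching y values: 6, 17 (2 points).
  x = 19: rhs = 19, matching y values: none (0 points).
  x = 20: rhs = 1, matching y values: 1, 22 (2 points).
  x = 21: rhs = 11, matching y values: none (0 points).
  x = 22: rhs = 9, matching y values: 3, 20 (2 points).
Total affine count: 21.
Full point count |E(F_23)| = 21 + 1 = 22.
Hasse bound: |22 − (23+1)| = |-2| = 2 ≤ 2√23 ≈ 9.5917 ✓.


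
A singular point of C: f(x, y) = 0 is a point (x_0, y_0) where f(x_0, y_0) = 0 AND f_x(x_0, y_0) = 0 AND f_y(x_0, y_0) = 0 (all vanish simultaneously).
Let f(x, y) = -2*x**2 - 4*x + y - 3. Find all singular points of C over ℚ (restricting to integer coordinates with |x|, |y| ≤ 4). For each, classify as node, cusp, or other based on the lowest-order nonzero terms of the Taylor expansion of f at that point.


No singular points in the scanned grid; C is smooth there.

Compute partial derivatives:
  f_x = -4*x - 4.
  f_y = 1.
f_y = 1 is a nonzero constant, so f_y never vanishes: no point (x, y) can satisfy f = f_x = f_y = 0. In particular no (x, y) ∈ {−4, ..., 4}² is singular; the curve is smooth.


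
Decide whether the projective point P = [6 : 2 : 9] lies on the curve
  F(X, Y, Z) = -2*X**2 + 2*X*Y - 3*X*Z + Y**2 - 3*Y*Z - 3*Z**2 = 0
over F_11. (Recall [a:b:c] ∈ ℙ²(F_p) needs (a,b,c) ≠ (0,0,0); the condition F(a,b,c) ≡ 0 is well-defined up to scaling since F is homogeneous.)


F(6,2,9) ≡ 3 (mod 11); P is NOT on the curve.

Evaluate F(6, 2, 9) term-by-term (mod 11).
  -2*X**2 ↦ -2·36·1·1 = -72
  2*X*Y ↦ 2·6·2·1 = 24
  -3*X*Z ↦ -3·6·1·9 = -162
  Y**2 ↦ 1·1·4·1 = 4
  -3*Y*Z ↦ -3·1·2·9 = -54
  -3*Z**2 ↦ -3·1·1·81 = -243
Sum: F(6, 2, 9) = (-72) + (24) + (-162) + (4) + (-54) + (-243) = -503.
Reducing mod 11: -503 ≡ 3 (mod 11).
Since F(a, b, c) ≡ 3 ≠ 0 (mod 11), P does NOT lie on the curve.


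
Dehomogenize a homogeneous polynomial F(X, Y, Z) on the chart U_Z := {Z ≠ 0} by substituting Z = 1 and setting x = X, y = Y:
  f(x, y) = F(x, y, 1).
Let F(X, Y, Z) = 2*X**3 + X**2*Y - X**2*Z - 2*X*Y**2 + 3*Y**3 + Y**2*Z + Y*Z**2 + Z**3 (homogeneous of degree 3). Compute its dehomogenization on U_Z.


f(x, y) = 2*x**3 + x**2*y - x**2 - 2*x*y**2 + 3*y**3 + y**2 + y + 1

On U_Z we set Z = 1. Each monomial c·X^i·Y^j·Z^k in F becomes c·x^i·y^j·1^k = c·x^i·y^j.
Substituting Z = 1: F(X, Y, 1) = 2*x**3 + x**2*y - x**2 - 2*x*y**2 + 3*y**3 + y**2 + y + 1.
Note: deg(f) ≤ deg(F) = 3; strict inequality happens when F is divisible by Z (lost terms).


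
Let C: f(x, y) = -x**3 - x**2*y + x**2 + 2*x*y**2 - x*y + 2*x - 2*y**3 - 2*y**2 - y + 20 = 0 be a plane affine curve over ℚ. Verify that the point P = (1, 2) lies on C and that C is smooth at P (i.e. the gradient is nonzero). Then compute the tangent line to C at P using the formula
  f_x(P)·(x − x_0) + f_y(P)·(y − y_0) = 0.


Tangent line at P: 3*x - 27*y + 51 = 0.

Step 1: f(1, 2) = 0, so P lies on C.
Step 2: partial derivatives
  f_x(x, y) = -3*x**2 - 2*x*y + 2*x + 2*y**2 - y + 2, f_y(x, y) = -x**2 + 4*x*y - x - 6*y**2 - 4*y - 1.
  f_x(P) = 3, f_y(P) = -27 (gradient nonzero, so P is smooth).
Step 3: tangent line at P: 3·(x − 1) + -27·(y − 2) = 0.
Expanding: 3*x - 27*y + 51 = 0.


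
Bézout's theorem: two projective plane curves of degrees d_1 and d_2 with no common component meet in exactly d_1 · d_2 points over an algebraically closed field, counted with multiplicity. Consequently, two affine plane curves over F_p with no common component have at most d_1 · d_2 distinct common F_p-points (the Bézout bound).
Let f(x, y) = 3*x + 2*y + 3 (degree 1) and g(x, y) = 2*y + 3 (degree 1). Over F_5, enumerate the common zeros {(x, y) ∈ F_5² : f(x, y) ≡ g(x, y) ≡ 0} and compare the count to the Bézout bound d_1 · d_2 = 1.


Common zeros: {(0, 1)}; count = 1; Bézout bound = 1.

deg(f) = 1, deg(g) = 1, so Bézout bound = 1.
Scan x ∈ F_5. For each x, list the y ∈ F_5 with f(x, y) ≡ 0 and those with g(x, y) ≡ 0 (mod 5); the common zeros in that column are the intersection.
  x = 0: f ≡ 0 at y ∈ {1}; g ≡ 0 at y ∈ {1}; common: {1}.
  x = 1: f ≡ 0 at y ∈ {2}; g ≡ 0 at y ∈ {1}; common: ∅.
  x = 2: f ≡ 0 at y ∈ {3}; g ≡ 0 at y ∈ {1}; common: ∅.
  x = 3: f ≡ 0 at y ∈ {4}; g ≡ 0 at y ∈ {1}; common: ∅.
  x = 4: f ≡ 0 at y ∈ {0}; g ≡ 0 at y ∈ {1}; common: ∅.
Collecting: common zeros = {(0, 1)}, so the count is 1.
Comparison with the Bézout bound: 1 ≤ 1 = deg(f)·deg(g), as expected for curves with no common component (the bound is attained).


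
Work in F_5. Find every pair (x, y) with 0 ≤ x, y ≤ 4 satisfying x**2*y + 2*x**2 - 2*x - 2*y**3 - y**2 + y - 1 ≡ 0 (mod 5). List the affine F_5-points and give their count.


Affine F_5-points: {(2, 1), (2, 3)}; count = 2.

For each of the 25 pairs (x, y) ∈ F_5², evaluate f(x, y) mod 5. Record the zeros.
  x = 0: [0↦4, 1↦2, 2↦1, 3↦4, 4↦4]  zeros at y ∈ ∅
  x = 1: [0↦4, 1↦3, 2↦3, 3↦2, 4↦3]  zeros at y ∈ ∅
  x = 2: [0↦3, 1↦0, 2↦3, 3↦0, 4↦4]  zeros at y ∈ {1, 3}
  x = 3: [0↦1, 1↦3, 2↦1, 3↦3, 4↦2]  zeros at y ∈ ∅
  x = 4: [0↦3, 1↦2, 2↦2, 3↦1, 4↦2]  zeros at y ∈ ∅
Collecting zeros: affine points = {(2, 1), (2, 3)}.
Total count |C(F_5)_aff| = 2.


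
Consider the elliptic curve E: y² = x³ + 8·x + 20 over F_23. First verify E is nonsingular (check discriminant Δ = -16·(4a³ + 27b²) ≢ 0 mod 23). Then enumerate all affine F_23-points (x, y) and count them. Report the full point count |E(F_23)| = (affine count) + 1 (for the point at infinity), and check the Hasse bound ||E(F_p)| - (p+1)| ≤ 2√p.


Affine points = {(1, 11), (1, 12), (3, 5), (3, 18), (4, 1), (4, 22), (5, 1), (5, 22), (6, 10), (6, 13), (9, 4), (9, 19), (11, 6), (11, 17), (12, 2), (12, 21), (14, 1), (14, 22), (16, 9), (16, 14), (17, 3), (17, 20), (18, 4), (18, 19), (19, 4), (19, 19)}; affine count = 26; |E(F_23)| = 27.

Discriminant check: Δ ∝ 4a³ + 27b² = 4·8³ + 27·20² = 4·512 + 27·400 ≡ 14 (mod 23). Nonzero ⇒ E is nonsingular.
For each x ∈ F_23, compute rhs = x³ + 8·x + 20 mod 23, then count y ∈ F_23 with y² ≡ rhs.
  x = 0: rhs = 20, matching y values: none (0 points).
  x = 1: rhs = 6, matching y values: 11, 12 (2 points).
  x = 2: rhs = 21, matching y values: none (0 points).
  x = 3: rhs = 2, matching y values: 5, 18 (2 points).
  x = 4: rhs = 1, matching y values: 1, 22 (2 points).
  x = 5: rhs = 1, matching y values: 1, 22 (2 points).
  x = 6: rhs = 8, matching y values: 10, 13 (2 points).
  x = 7: rhs = 5, matching y values: none (0 points).
  x = 8: rhs = 21, matching y values: none (0 points).
  x = 9: rhs = 16, matching y values: 4, 19 (2 points).
  x = 10: rhs = 19, matching y values: none (0 points).
  x = 11: rhs = 13, matching y values: 6, 17 (2 points).
  x = 12: rhs = 4, matching y values: 2, 21 (2 points).
  x = 13: rhs = 21, matching y values: none (0 points).
  x = 14: rhs = 1, matching y values: 1, 22 (2 points).
  x = 15: rhs = 19, matching y values: none (0 points).
  x = 16: rhs = 12, matching y values: 9, 14 (2 points).
  x = 17: rhs = 9, matching y values: 3, 20 (2 points).
  x = 18: rhs = 16, matching y values: 4, 19 (2 points).
  x = 19: rhs = 16, matching y values: 4, 19 (2 points).
  x = 20: rhs = 15, matching y values: none (0 points).
  x = 21: rhs = 19, matching y values: none (0 points).
  x = 22: rhs = 11, matching y values: none (0 points).
Total affine count: 26.
Full point count |E(F_23)| = 26 + 1 = 27.
Hasse bound: |27 − (23+1)| = |3| = 3 ≤ 2√23 ≈ 9.5917 ✓.


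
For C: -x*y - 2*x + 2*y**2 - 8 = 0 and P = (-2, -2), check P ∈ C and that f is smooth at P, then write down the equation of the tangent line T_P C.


Tangent line at P: -6*y - 12 = 0.

Step 1: f(-2, -2) = 0, so P lies on C.
Step 2: partial derivatives
  f_x(x, y) = -y - 2, f_y(x, y) = -x + 4*y.
  f_x(P) = 0, f_y(P) = -6 (gradient nonzero, so P is smooth).
Step 3: tangent line at P: 0·(x − -2) + -6·(y − -2) = 0.
Expanding: -6*y - 12 = 0.


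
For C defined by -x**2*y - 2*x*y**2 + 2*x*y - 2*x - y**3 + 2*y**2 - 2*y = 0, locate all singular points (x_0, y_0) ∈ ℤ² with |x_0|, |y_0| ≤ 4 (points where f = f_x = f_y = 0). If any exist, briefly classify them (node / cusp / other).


Singular points: {(-1, 1)}; classification: node.

Compute partial derivatives:
  f_x = -2*x*y - 2*y**2 + 2*y - 2.
  f_y = -x**2 - 4*x*y + 2*x - 3*y**2 + 4*y - 2.
Scan x_0 ∈ {−4, ..., 4}. For each x_0, f_y(x_0, y) is a polynomial in y; find its integer roots y ∈ {−4, ..., 4}, then test f_x and f at those candidates.
  x = -4: f_y(-4, y) = -3*y**2 + 20*y - 26; no integer root y with |y| ≤ 4.
  x = -3: f_y(-3, y) = -3*y**2 + 16*y - 17; no integer root y with |y| ≤ 4.
  x = -2: f_y(-2, y) = -3*y**2 + 12*y - 10; no integer root y with |y| ≤ 4.
  x = -1: f_y(-1, y) = -3*y**2 + 8*y - 5; vanishes at y ∈ {1}. (-1, 1): f_x = 0, f = 0 — SINGULAR.
  x = 0: f_y(0, y) = -3*y**2 + 4*y - 2; no integer root y with |y| ≤ 4.
  x = 1: f_y(1, y) = -3*y**2 - 1; no integer root y with |y| ≤ 4.
  x = 2: f_y(2, y) = -3*y**2 - 4*y - 2; no integer root y with |y| ≤ 4.
  x = 3: f_y(3, y) = -3*y**2 - 8*y - 5; vanishes at y ∈ {-1}. (3, -1): f_x = 0 but f = -4 ≠ 0.
  x = 4: f_y(4, y) = -3*y**2 - 12*y - 10; no integer root y with |y| ≤ 4.
Only singular point on the grid: (-1, 1).
Classify: substitute x = -1 + u, y = 1 + v and expand: f = -u**2*v - u**2 - 2*u*v**2 - v**3 + v**2.
No constant or linear terms (consistent with a singular point). Quadratic part: -u**2 + v**2. Cubic part: -u**2*v - 2*u*v**2 - v**3.
The quadratic part v**2 - u**2 = (v − u)(v + u) splits into two distinct linear factors, so there are two distinct tangent lines y − 1 = ±(x − -1) — this is a node (ordinary double point).
Classification: node.


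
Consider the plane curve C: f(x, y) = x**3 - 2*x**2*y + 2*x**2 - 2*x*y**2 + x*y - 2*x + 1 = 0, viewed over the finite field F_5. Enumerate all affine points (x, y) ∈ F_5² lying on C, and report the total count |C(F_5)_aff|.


Affine F_5-points: {(2, 2), (2, 4), (3, 0)}; count = 3.

For each of the 25 pairs (x, y) ∈ F_5², evaluate f(x, y) mod 5. Record the zeros.
  x = 0: [0↦1, 1↦1, 2↦1, 3↦1, 4↦1]  zeros at y ∈ ∅
  x = 1: [0↦2, 1↦4, 2↦2, 3↦1, 4↦1]  zeros at y ∈ ∅
  x = 2: [0↦3, 1↦3, 2↦0, 3↦4, 4↦0]  zeros at y ∈ {2, 4}
  x = 3: [0↦0, 1↦4, 2↦1, 3↦1, 4↦4]  zeros at y ∈ {0}
  x = 4: [0↦4, 1↦3, 2↦1, 3↦3, 4↦4]  zeros at y ∈ ∅
Collecting zeros: affine points = {(2, 2), (2, 4), (3, 0)}.
Total count |C(F_5)_aff| = 3.


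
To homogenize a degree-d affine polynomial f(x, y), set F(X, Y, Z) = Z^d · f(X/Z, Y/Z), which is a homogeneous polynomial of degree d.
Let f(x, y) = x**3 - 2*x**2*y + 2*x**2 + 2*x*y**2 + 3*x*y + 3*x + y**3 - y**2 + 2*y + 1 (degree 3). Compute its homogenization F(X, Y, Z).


F(X, Y, Z) = X**3 - 2*X**2*Y + 2*X**2*Z + 2*X*Y**2 + 3*X*Y*Z + 3*X*Z**2 + Y**3 - Y**2*Z + 2*Y*Z**2 + Z**3

deg(f) = 3.
Substitute x = X/Z, y = Y/Z into f, then multiply by Z^3.
  monomial 1·x^3·y^0 ↦ 1·X^3·Y^0·Z^0.
  monomial -2·x^2·y^1 ↦ -2·X^2·Y^1·Z^0.
  monomial 2·x^2·y^0 ↦ 2·X^2·Y^0·Z^1.
  monomial 2·x^1·y^2 ↦ 2·X^1·Y^2·Z^0.
  monomial 3·x^1·y^1 ↦ 3·X^1·Y^1·Z^1.
  monomial 3·x^1·y^0 ↦ 3·X^1·Y^0·Z^2.
  monomial 1·x^0·y^3 ↦ 1·X^0·Y^3·Z^0.
  monomial -1·x^0·y^2 ↦ -1·X^0·Y^2·Z^1.
  monomial 2·x^0·y^1 ↦ 2·X^0·Y^1·Z^2.
  monomial 1·x^0·y^0 ↦ 1·X^0·Y^0·Z^3.
Collecting: F(X, Y, Z) = X**3 - 2*X**2*Y + 2*X**2*Z + 2*X*Y**2 + 3*X*Y*Z + 3*X*Z**2 + Y**3 - Y**2*Z + 2*Y*Z**2 + Z**3.


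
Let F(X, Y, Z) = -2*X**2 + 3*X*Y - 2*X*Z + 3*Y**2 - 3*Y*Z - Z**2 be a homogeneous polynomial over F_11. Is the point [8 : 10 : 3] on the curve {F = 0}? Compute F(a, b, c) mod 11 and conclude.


F(8,10,3) ≡ 1 (mod 11); P is NOT on the curve.

Evaluate F(8, 10, 3) term-by-term (mod 11).
  -2*X**2 ↦ -2·64·1·1 = -128
  3*X*Y ↦ 3·8·10·1 = 240
  -2*X*Z ↦ -2·8·1·3 = -48
  3*Y**2 ↦ 3·1·100·1 = 300
  -3*Y*Z ↦ -3·1·10·3 = -90
  -Z**2 ↦ -1·1·1·9 = -9
Sum: F(8, 10, 3) = (-128) + (240) + (-48) + (300) + (-90) + (-9) = 265.
Reducing mod 11: 265 ≡ 1 (mod 11).
Since F(a, b, c) ≡ 1 ≠ 0 (mod 11), P does NOT lie on the curve.


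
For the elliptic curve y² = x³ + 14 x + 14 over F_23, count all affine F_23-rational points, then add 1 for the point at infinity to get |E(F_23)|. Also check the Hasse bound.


Affine points = {(1, 11), (1, 12), (2, 2), (2, 21), (5, 5), (5, 18), (7, 8), (7, 15), (9, 8), (9, 15), (10, 2), (10, 21), (11, 2), (11, 21), (12, 1), (12, 22), (13, 1), (13, 22), (17, 6), (17, 17), (18, 7), (18, 16), (19, 3), (19, 20), (21, 1), (21, 22)}; affine count = 26; |E(F_23)| = 27.

Discriminant check: Δ ∝ 4a³ + 27b² = 4·14³ + 27·14² = 4·2744 + 27·196 ≡ 7 (mod 23). Nonzero ⇒ E is nonsingular.
For each x ∈ F_23, compute rhs = x³ + 14·x + 14 mod 23, then count y ∈ F_23 with y² ≡ rhs.
  x = 0: rhs = 14, matching y values: none (0 points).
  x = 1: rhs = 6, matching y values: 11, 12 (2 points).
  x = 2: rhs = 4, matching y values: 2, 21 (2 points).
  x = 3: rhs = 14, matching y values: none (0 points).
  x = 4: rhs = 19, matching y values: none (0 points).
  x = 5: rhs = 2, matching y values: 5, 18 (2 points).
  x = 6: rhs = 15, matching y values: none (0 points).
  x = 7: rhs = 18, matching y values: 8, 15 (2 points).
  x = 8: rhs = 17, matching y values: none (0 points).
  x = 9: rhs = 18, matching y values: 8, 15 (2 points).
  x = 10: rhs = 4, matching y values: 2, 21 (2 points).
  x = 11: rhs = 4, matching y values: 2, 21 (2 points).
  x = 12: rhs = 1, matching y values: 1, 22 (2 points).
  x = 13: rhs = 1, matching y values: 1, 22 (2 points).
  x = 14: rhs = 10, matching y values: none (0 points).
  x = 15: rhs = 11, matching y values: none (0 points).
  x = 16: rhs = 10, matching y values: none (0 points).
  x = 17: rhs = 13, matching y values: 6, 17 (2 points).
  x = 18: rhs = 3, matching y values: 7, 16 (2 points).
  x = 19: rhs = 9, matching y values: 3, 20 (2 points).
  x = 20: rhs = 14, matching y values: none (0 points).
  x = 21: rhs = 1, matching y values: 1, 22 (2 points).
  x = 22: rhs = 22, matching y values: none (0 points).
Total affine count: 26.
Full point count |E(F_23)| = 26 + 1 = 27.
Hasse bound: |27 − (23+1)| = |3| = 3 ≤ 2√23 ≈ 9.5917 ✓.


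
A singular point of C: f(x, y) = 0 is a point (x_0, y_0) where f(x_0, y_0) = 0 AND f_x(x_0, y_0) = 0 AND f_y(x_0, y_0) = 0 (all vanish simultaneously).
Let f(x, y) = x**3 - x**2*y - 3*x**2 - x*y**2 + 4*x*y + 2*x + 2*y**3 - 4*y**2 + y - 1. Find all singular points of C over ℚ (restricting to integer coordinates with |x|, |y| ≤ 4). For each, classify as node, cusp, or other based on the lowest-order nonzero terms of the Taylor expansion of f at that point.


Singular points: {(1, 1)}; classification: node.

Compute partial derivatives:
  f_x = 3*x**2 - 2*x*y - 6*x - y**2 + 4*y + 2.
  f_y = -x**2 - 2*x*y + 4*x + 6*y**2 - 8*y + 1.
Scan x_0 ∈ {−4, ..., 4}. For each x_0, f_y(x_0, y) is a polynomial in y; find its integer roots y ∈ {−4, ..., 4}, then test f_x and f at those candidates.
  x = -4: f_y(-4, y) = 6*y**2 - 31; no integer root y with |y| ≤ 4.
  x = -3: f_y(-3, y) = 6*y**2 - 2*y - 20; vanishes at y ∈ {2}. (-3, 2): f_x = 63 ≠ 0.
  x = -2: f_y(-2, y) = 6*y**2 - 4*y - 11; no integer root y with |y| ≤ 4.
  x = -1: f_y(-1, y) = 6*y**2 - 6*y - 4; no integer root y with |y| ≤ 4.
  x = 0: f_y(0, y) = 6*y**2 - 8*y + 1; no integer root y with |y| ≤ 4.
  x = 1: f_y(1, y) = 6*y**2 - 10*y + 4; vanishes at y ∈ {1}. (1, 1): f_x = 0, f = 0 — SINGULAR.
  x = 2: f_y(2, y) = 6*y**2 - 12*y + 5; no integer root y with |y| ≤ 4.
  x = 3: f_y(3, y) = 6*y**2 - 14*y + 4; vanishes at y ∈ {2}. (3, 2): f_x = 3 ≠ 0.
  x = 4: f_y(4, y) = 6*y**2 - 16*y + 1; no integer root y with |y| ≤ 4.
Only singular point on the grid: (1, 1).
Classify: substitute x = 1 + u, y = 1 + v and expand: f = u**3 - u**2*v - u**2 - u*v**2 + 2*v**3 + v**2.
No constant or linear terms (consistent with a singular point). Quadratic part: -u**2 + v**2. Cubic part: u**3 - u**2*v - u*v**2 + 2*v**3.
The quadratic part v**2 - u**2 = (v − u)(v + u) splits into two distinct linear factors, so there are two distinct tangent lines y − 1 = ±(x − 1) — this is a node (ordinary double point).
Classification: node.


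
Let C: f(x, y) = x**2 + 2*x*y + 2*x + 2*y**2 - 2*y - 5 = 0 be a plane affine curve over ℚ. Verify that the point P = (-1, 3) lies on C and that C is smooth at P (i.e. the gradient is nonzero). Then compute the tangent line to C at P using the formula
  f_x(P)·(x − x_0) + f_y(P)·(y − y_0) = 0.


Tangent line at P: 6*x + 8*y - 18 = 0.

Step 1: f(-1, 3) = 0, so P lies on C.
Step 2: partial derivatives
  f_x(x, y) = 2*x + 2*y + 2, f_y(x, y) = 2*x + 4*y - 2.
  f_x(P) = 6, f_y(P) = 8 (gradient nonzero, so P is smooth).
Step 3: tangent line at P: 6·(x − -1) + 8·(y − 3) = 0.
Expanding: 6*x + 8*y - 18 = 0.


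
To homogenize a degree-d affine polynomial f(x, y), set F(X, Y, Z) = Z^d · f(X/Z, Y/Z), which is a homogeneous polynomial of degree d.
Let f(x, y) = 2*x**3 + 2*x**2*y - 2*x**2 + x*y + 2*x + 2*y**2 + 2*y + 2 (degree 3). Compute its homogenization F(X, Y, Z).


F(X, Y, Z) = 2*X**3 + 2*X**2*Y - 2*X**2*Z + X*Y*Z + 2*X*Z**2 + 2*Y**2*Z + 2*Y*Z**2 + 2*Z**3

deg(f) = 3.
Substitute x = X/Z, y = Y/Z into f, then multiply by Z^3.
  monomial 2·x^3·y^0 ↦ 2·X^3·Y^0·Z^0.
  monomial 2·x^2·y^1 ↦ 2·X^2·Y^1·Z^0.
  monomial -2·x^2·y^0 ↦ -2·X^2·Y^0·Z^1.
  monomial 1·x^1·y^1 ↦ 1·X^1·Y^1·Z^1.
  monomial 2·x^1·y^0 ↦ 2·X^1·Y^0·Z^2.
  monomial 2·x^0·y^2 ↦ 2·X^0·Y^2·Z^1.
  monomial 2·x^0·y^1 ↦ 2·X^0·Y^1·Z^2.
  monomial 2·x^0·y^0 ↦ 2·X^0·Y^0·Z^3.
Collecting: F(X, Y, Z) = 2*X**3 + 2*X**2*Y - 2*X**2*Z + X*Y*Z + 2*X*Z**2 + 2*Y**2*Z + 2*Y*Z**2 + 2*Z**3.


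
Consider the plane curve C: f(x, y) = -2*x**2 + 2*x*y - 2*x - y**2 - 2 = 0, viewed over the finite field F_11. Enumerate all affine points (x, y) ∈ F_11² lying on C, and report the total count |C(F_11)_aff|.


Affine F_11-points: {(0, 3), (0, 8), (2, 1), (2, 3), (3, 7), (3, 10), (6, 2), (6, 10), (7, 6), (7, 8), (9, 1), (9, 6)}; count = 12.

For each of the 121 pairs (x, y) ∈ F_11², evaluate f(x, y) mod 11. Record the zeros.
  x = 0: [0↦9, 1↦8, 2↦5, 3↦0, 4↦4, 5↦6, 6↦6, 7↦4, 8↦0, 9↦5, 10↦8]  zeros at y ∈ {3, 8}
  x = 1: [0↦5, 1↦6, 2↦5, 3↦2, 4↦8, 5↦1, 6↦3, 7↦3, 8↦1, 9↦8, 10↦2]  zeros at y ∈ ∅
  x = 2: [0↦8, 1↦0, 2↦1, 3↦0, 4↦8, 5↦3, 6↦7, 7↦9, 8↦9, 9↦7, 10↦3]  zeros at y ∈ {1, 3}
  x = 3: [0↦7, 1↦1, 2↦4, 3↦5, 4↦4, 5↦1, 6↦7, 7↦0, 8↦2, 9↦2, 10↦0]  zeros at y ∈ {7, 10}
  x = 4: [0↦2, 1↦9, 2↦3, 3↦6, 4↦7, 5↦6, 6↦3, 7↦9, 8↦2, 9↦4, 10↦4]  zeros at y ∈ ∅
  x = 5: [0↦4, 1↦2, 2↦9, 3↦3, 4↦6, 5↦7, 6↦6, 7↦3, 8↦9, 9↦2, 10↦4]  zeros at y ∈ ∅
  x = 6: [0↦2, 1↦2, 2↦0, 3↦7, 4↦1, 5↦4, 6↦5, 7↦4, 8↦1, 9↦7, 10↦0]  zeros at y ∈ {2, 10}
  x = 7: [0↦7, 1↦9, 2↦9, 3↦7, 4↦3, 5↦8, 6↦0, 7↦1, 8↦0, 9↦8, 10↦3]  zeros at y ∈ {6, 8}
  x = 8: [0↦8, 1↦1, 2↦3, 3↦3, 4↦1, 5↦8, 6↦2, 7↦5, 8↦6, 9↦5, 10↦2]  zeros at y ∈ ∅
  x = 9: [0↦5, 1↦0, 2↦4, 3↦6, 4↦6, 5↦4, 6↦0, 7↦5, 8↦8, 9↦9, 10↦8]  zeros at y ∈ {1, 6}
  x = 10: [0↦9, 1↦6, 2↦1, 3↦5, 4↦7, 5↦7, 6↦5, 7↦1, 8↦6, 9↦9, 10↦10]  zeros at y ∈ ∅
Collecting zeros: affine points = {(0, 3), (0, 8), (2, 1), (2, 3), (3, 7), (3, 10), (6, 2), (6, 10), (7, 6), (7, 8), (9, 1), (9, 6)}.
Total count |C(F_11)_aff| = 12.


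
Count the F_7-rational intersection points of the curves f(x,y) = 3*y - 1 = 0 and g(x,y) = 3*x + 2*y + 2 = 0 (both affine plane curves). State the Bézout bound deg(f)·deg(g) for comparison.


Common zeros: {(3, 5)}; count = 1; Bézout bound = 1.

deg(f) = 1, deg(g) = 1, so Bézout bound = 1.
Scan x ∈ F_7. For each x, list the y ∈ F_7 with f(x, y) ≡ 0 and those with g(x, y) ≡ 0 (mod 7); the common zeros in that column are the intersection.
  x = 0: f ≡ 0 at y ∈ {5}; g ≡ 0 at y ∈ {6}; common: ∅.
  x = 1: f ≡ 0 at y ∈ {5}; g ≡ 0 at y ∈ {1}; common: ∅.
  x = 2: f ≡ 0 at y ∈ {5}; g ≡ 0 at y ∈ {3}; common: ∅.
  x = 3: f ≡ 0 at y ∈ {5}; g ≡ 0 at y ∈ {5}; common: {5}.
  x = 4: f ≡ 0 at y ∈ {5}; g ≡ 0 at y ∈ {0}; common: ∅.
  x = 5: f ≡ 0 at y ∈ {5}; g ≡ 0 at y ∈ {2}; common: ∅.
  x = 6: f ≡ 0 at y ∈ {5}; g ≡ 0 at y ∈ {4}; common: ∅.
Collecting: common zeros = {(3, 5)}, so the count is 1.
Comparison with the Bézout bound: 1 ≤ 1 = deg(f)·deg(g), as expected for curves with no common component (the bound is attained).


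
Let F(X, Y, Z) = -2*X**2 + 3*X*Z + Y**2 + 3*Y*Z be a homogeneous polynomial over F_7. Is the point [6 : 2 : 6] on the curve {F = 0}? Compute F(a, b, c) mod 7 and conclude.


F(6,2,6) ≡ 6 (mod 7); P is NOT on the curve.

Evaluate F(6, 2, 6) term-by-term (mod 7).
  -2*X**2 ↦ -2·36·1·1 = -72
  3*X*Z ↦ 3·6·1·6 = 108
  Y**2 ↦ 1·1·4·1 = 4
  3*Y*Z ↦ 3·1·2·6 = 36
Sum: F(6, 2, 6) = (-72) + (108) + (4) + (36) = 76.
Reducing mod 7: 76 ≡ 6 (mod 7).
Since F(a, b, c) ≡ 6 ≠ 0 (mod 7), P does NOT lie on the curve.


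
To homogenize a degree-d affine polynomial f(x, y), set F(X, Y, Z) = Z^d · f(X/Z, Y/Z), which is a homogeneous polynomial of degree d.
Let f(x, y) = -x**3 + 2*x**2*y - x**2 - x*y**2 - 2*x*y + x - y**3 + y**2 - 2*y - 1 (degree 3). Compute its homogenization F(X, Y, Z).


F(X, Y, Z) = -X**3 + 2*X**2*Y - X**2*Z - X*Y**2 - 2*X*Y*Z + X*Z**2 - Y**3 + Y**2*Z - 2*Y*Z**2 - Z**3

deg(f) = 3.
Substitute x = X/Z, y = Y/Z into f, then multiply by Z^3.
  monomial -1·x^3·y^0 ↦ -1·X^3·Y^0·Z^0.
  monomial 2·x^2·y^1 ↦ 2·X^2·Y^1·Z^0.
  monomial -1·x^2·y^0 ↦ -1·X^2·Y^0·Z^1.
  monomial -1·x^1·y^2 ↦ -1·X^1·Y^2·Z^0.
  monomial -2·x^1·y^1 ↦ -2·X^1·Y^1·Z^1.
  monomial 1·x^1·y^0 ↦ 1·X^1·Y^0·Z^2.
  monomial -1·x^0·y^3 ↦ -1·X^0·Y^3·Z^0.
  monomial 1·x^0·y^2 ↦ 1·X^0·Y^2·Z^1.
  monomial -2·x^0·y^1 ↦ -2·X^0·Y^1·Z^2.
  monomial -1·x^0·y^0 ↦ -1·X^0·Y^0·Z^3.
Collecting: F(X, Y, Z) = -X**3 + 2*X**2*Y - X**2*Z - X*Y**2 - 2*X*Y*Z + X*Z**2 - Y**3 + Y**2*Z - 2*Y*Z**2 - Z**3.


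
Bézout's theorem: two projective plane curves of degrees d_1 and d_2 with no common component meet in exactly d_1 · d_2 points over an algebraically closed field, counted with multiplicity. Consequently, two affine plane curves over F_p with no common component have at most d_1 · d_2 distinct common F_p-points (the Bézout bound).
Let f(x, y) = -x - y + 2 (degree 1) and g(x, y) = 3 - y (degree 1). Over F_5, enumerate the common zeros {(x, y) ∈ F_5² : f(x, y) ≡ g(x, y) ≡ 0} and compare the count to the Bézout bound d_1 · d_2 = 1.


Common zeros: {(4, 3)}; count = 1; Bézout bound = 1.

deg(f) = 1, deg(g) = 1, so Bézout bound = 1.
Scan x ∈ F_5. For each x, list the y ∈ F_5 with f(x, y) ≡ 0 and those with g(x, y) ≡ 0 (mod 5); the common zeros in that column are the intersection.
  x = 0: f ≡ 0 at y ∈ {2}; g ≡ 0 at y ∈ {3}; common: ∅.
  x = 1: f ≡ 0 at y ∈ {1}; g ≡ 0 at y ∈ {3}; common: ∅.
  x = 2: f ≡ 0 at y ∈ {0}; g ≡ 0 at y ∈ {3}; common: ∅.
  x = 3: f ≡ 0 at y ∈ {4}; g ≡ 0 at y ∈ {3}; common: ∅.
  x = 4: f ≡ 0 at y ∈ {3}; g ≡ 0 at y ∈ {3}; common: {3}.
Collecting: common zeros = {(4, 3)}, so the count is 1.
Comparison with the Bézout bound: 1 ≤ 1 = deg(f)·deg(g), as expected for curves with no common component (the bound is attained).


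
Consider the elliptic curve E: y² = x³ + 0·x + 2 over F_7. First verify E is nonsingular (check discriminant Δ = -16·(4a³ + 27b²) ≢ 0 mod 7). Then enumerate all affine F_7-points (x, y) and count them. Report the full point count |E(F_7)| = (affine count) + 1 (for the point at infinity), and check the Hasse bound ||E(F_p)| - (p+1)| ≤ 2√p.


Affine points = {(0, 3), (0, 4), (3, 1), (3, 6), (5, 1), (5, 6), (6, 1), (6, 6)}; affine count = 8; |E(F_7)| = 9.

Discriminant check: Δ ∝ 4a³ + 27b² = 4·0³ + 27·2² = 4·0 + 27·4 ≡ 3 (mod 7). Nonzero ⇒ E is nonsingular.
For each x ∈ F_7, compute rhs = x³ + 0·x + 2 mod 7, then count y ∈ F_7 with y² ≡ rhs.
  x = 0: rhs = 2, matching y values: 3, 4 (2 points).
  x = 1: rhs = 3, matching y values: none (0 points).
  x = 2: rhs = 3, matching y values: none (0 points).
  x = 3: rhs = 1, matching y values: 1, 6 (2 points).
  x = 4: rhs = 3, matching y values: none (0 points).
  x = 5: rhs = 1, matching y values: 1, 6 (2 points).
  x = 6: rhs = 1, matching y values: 1, 6 (2 points).
Total affine count: 8.
Full point count |E(F_7)| = 8 + 1 = 9.
Hasse bound: |9 − (7+1)| = |1| = 1 ≤ 2√7 ≈ 5.2915 ✓.


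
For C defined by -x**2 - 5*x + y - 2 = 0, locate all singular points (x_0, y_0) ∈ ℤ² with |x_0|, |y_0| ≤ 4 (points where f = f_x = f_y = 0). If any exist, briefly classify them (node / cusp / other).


No singular points in the scanned grid; C is smooth there.

Compute partial derivatives:
  f_x = -2*x - 5.
  f_y = 1.
f_y = 1 is a nonzero constant, so f_y never vanishes: no point (x, y) can satisfy f = f_x = f_y = 0. In particular no (x, y) ∈ {−4, ..., 4}² is singular; the curve is smooth.


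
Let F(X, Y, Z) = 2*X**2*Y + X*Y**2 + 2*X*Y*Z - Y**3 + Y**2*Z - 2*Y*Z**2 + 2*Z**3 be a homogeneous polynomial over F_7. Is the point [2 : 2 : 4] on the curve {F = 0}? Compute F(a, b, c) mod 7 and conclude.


F(2,2,4) ≡ 2 (mod 7); P is NOT on the curve.

Evaluate F(2, 2, 4) term-by-term (mod 7).
  2*X**2*Y ↦ 2·4·2·1 = 16
  X*Y**2 ↦ 1·2·4·1 = 8
  2*X*Y*Z ↦ 2·2·2·4 = 32
  -Y**3 ↦ -1·1·8·1 = -8
  Y**2*Z ↦ 1·1·4·4 = 16
  -2*Y*Z**2 ↦ -2·1·2·16 = -64
  2*Z**3 ↦ 2·1·1·64 = 128
Sum: F(2, 2, 4) = (16) + (8) + (32) + (-8) + (16) + (-64) + (128) = 128.
Reducing mod 7: 128 ≡ 2 (mod 7).
Since F(a, b, c) ≡ 2 ≠ 0 (mod 7), P does NOT lie on the curve.


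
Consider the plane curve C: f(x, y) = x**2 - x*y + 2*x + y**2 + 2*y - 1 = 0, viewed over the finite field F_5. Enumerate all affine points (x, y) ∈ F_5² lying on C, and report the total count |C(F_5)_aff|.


Affine F_5-points: {(3, 3)}; count = 1.

For each of the 25 pairs (x, y) ∈ F_5², evaluate f(x, y) mod 5. Record the zeros.
  x = 0: [0↦4, 1↦2, 2↦2, 3↦4, 4↦3]  zeros at y ∈ ∅
  x = 1: [0↦2, 1↦4, 2↦3, 3↦4, 4↦2]  zeros at y ∈ ∅
  x = 2: [0↦2, 1↦3, 2↦1, 3↦1, 4↦3]  zeros at y ∈ ∅
  x = 3: [0↦4, 1↦4, 2↦1, 3↦0, 4↦1]  zeros at y ∈ {3}
  x = 4: [0↦3, 1↦2, 2↦3, 3↦1, 4↦1]  zeros at y ∈ ∅
Collecting zeros: affine points = {(3, 3)}.
Total count |C(F_5)_aff| = 1.


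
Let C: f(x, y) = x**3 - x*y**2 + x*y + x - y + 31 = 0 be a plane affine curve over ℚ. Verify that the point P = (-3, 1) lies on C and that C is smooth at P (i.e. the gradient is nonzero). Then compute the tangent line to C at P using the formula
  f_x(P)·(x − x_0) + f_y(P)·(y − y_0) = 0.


Tangent line at P: 28*x + 2*y + 82 = 0.

Step 1: f(-3, 1) = 0, so P lies on C.
Step 2: partial derivatives
  f_x(x, y) = 3*x**2 - y**2 + y + 1, f_y(x, y) = -2*x*y + x - 1.
  f_x(P) = 28, f_y(P) = 2 (gradient nonzero, so P is smooth).
Step 3: tangent line at P: 28·(x − -3) + 2·(y − 1) = 0.
Expanding: 28*x + 2*y + 82 = 0.


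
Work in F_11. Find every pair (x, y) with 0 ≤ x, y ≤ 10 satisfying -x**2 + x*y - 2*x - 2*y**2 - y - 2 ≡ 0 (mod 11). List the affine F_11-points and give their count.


Affine F_11-points: {(1, 5), (1, 6), (2, 1), (2, 5), (3, 6), (7, 7), (8, 1), (8, 8), (9, 7), (9, 8)}; count = 10.

For each of the 121 pairs (x, y) ∈ F_11², evaluate f(x, y) mod 11. Record the zeros.
  x = 0: [0↦9, 1↦6, 2↦10, 3↦10, 4↦6, 5↦9, 6↦8, 7↦3, 8↦5, 9↦3, 10↦8]  zeros at y ∈ ∅
  x = 1: [0↦6, 1↦4, 2↦9, 3↦10, 4↦7, 5↦0, 6↦0, 7↦7, 8↦10, 9↦9, 10↦4]  zeros at y ∈ {5, 6}
  x = 2: [0↦1, 1↦0, 2↦6, 3↦8, 4↦6, 5↦0, 6↦1, 7↦9, 8↦2, 9↦2, 10↦9]  zeros at y ∈ {1, 5}
  x = 3: [0↦5, 1↦5, 2↦1, 3↦4, 4↦3, 5↦9, 6↦0, 7↦9, 8↦3, 9↦4, 10↦1]  zeros at y ∈ {6}
  x = 4: [0↦7, 1↦8, 2↦5, 3↦9, 4↦9, 5↦5, 6↦8, 7↦7, 8↦2, 9↦4, 10↦2]  zeros at y ∈ ∅
  x = 5: [0↦7, 1↦9, 2↦7, 3↦1, 4↦2, 5↦10, 6↦3, 7↦3, 8↦10, 9↦2, 10↦1]  zeros at y ∈ ∅
  x = 6: [0↦5, 1↦8, 2↦7, 3↦2, 4↦4, 5↦2, 6↦7, 7↦8, 8↦5, 9↦9, 10↦9]  zeros at y ∈ ∅
  x = 7: [0↦1, 1↦5, 2↦5, 3↦1, 4↦4, 5↦3, 6↦9, 7↦0, 8↦9, 9↦3, 10↦4]  zeros at y ∈ {7}
  x = 8: [0↦6, 1↦0, 2↦1, 3↦9, 4↦2, 5↦2, 6↦9, 7↦1, 8↦0, 9↦6, 10↦8]  zeros at y ∈ {1, 8}
  x = 9: [0↦9, 1↦4, 2↦6, 3↦4, 4↦9, 5↦10, 6↦7, 7↦0, 8↦0, 9↦7, 10↦10]  zeros at y ∈ {7, 8}
  x = 10: [0↦10, 1↦6, 2↦9, 3↦8, 4↦3, 5↦5, 6↦3, 7↦8, 8↦9, 9↦6, 10↦10]  zeros at y ∈ ∅
Collecting zeros: affine points = {(1, 5), (1, 6), (2, 1), (2, 5), (3, 6), (7, 7), (8, 1), (8, 8), (9, 7), (9, 8)}.
Total count |C(F_11)_aff| = 10.


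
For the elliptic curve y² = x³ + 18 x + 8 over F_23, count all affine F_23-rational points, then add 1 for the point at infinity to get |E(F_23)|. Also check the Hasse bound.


Affine points = {(0, 10), (0, 13), (1, 2), (1, 21), (2, 11), (2, 12), (4, 11), (4, 12), (5, 4), (5, 19), (9, 5), (9, 18), (13, 1), (13, 22), (17, 11), (17, 12), (18, 0), (22, 9), (22, 14)}; affine count = 19; |E(F_23)| = 20.

Discriminant check: Δ ∝ 4a³ + 27b² = 4·18³ + 27·8² = 4·5832 + 27·64 ≡ 9 (mod 23). Nonzero ⇒ E is nonsingular.
For each x ∈ F_23, compute rhs = x³ + 18·x + 8 mod 23, then count y ∈ F_23 with y² ≡ rhs.
  x = 0: rhs = 8, matching y values: 10, 13 (2 points).
  x = 1: rhs = 4, matching y values: 2, 21 (2 points).
  x = 2: rhs = 6, matching y values: 11, 12 (2 points).
  x = 3: rhs = 20, matching y values: none (0 points).
  x = 4: rhs = 6, matching y values: 11, 12 (2 points).
  x = 5: rhs = 16, matching y values: 4, 19 (2 points).
  x = 6: rhs = 10, matching y values: none (0 points).
  x = 7: rhs = 17, matching y values: none (0 points).
  x = 8: rhs = 20, matching y values: none (0 points).
  x = 9: rhs = 2, matching y values: 5, 18 (2 points).
  x = 10: rhs = 15, matching y values: none (0 points).
  x = 11: rhs = 19, matching y values: none (0 points).
  x = 12: rhs = 20, matching y values: none (0 points).
  x = 13: rhs = 1, matching y values: 1, 22 (2 points).
  x = 14: rhs = 14, matching y values: none (0 points).
  x = 15: rhs = 19, matching y values: none (0 points).
  x = 16: rhs = 22, matching y values: none (0 points).
  x = 17: rhs = 6, matching y values: 11, 12 (2 points).
  x = 18: rhs = 0, matching y values: 0 (1 points).
  x = 19: rhs = 10, matching y values: none (0 points).
  x = 20: rhs = 19, matching y values: none (0 points).
  x = 21: rhs = 10, matching y values: none (0 points).
  x = 22: rhs = 12, matching y values: 9, 14 (2 points).
Total affine count: 19.
Full point count |E(F_23)| = 19 + 1 = 20.
Hasse bound: |20 − (23+1)| = |-4| = 4 ≤ 2√23 ≈ 9.5917 ✓.
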